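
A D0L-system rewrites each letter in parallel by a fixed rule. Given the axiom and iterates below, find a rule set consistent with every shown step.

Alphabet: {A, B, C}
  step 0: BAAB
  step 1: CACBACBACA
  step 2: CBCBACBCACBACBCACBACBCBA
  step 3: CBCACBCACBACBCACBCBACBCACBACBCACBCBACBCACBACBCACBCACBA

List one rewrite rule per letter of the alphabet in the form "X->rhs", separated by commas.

  step 2 ⇒ step 3: CBCBACBCACBACBCACBACBCBA ⇒ CB·CA·CB·CA·CBA·CB·CA·CB·CBA·CB·CA·CBA·CB·CA·CB·CBA·CB·CA·CBA·CB·CA·CB·CA·CBA
    A ↦ CBA
    B ↦ CA
    C ↦ CB

A->CBA, B->CA, C->CB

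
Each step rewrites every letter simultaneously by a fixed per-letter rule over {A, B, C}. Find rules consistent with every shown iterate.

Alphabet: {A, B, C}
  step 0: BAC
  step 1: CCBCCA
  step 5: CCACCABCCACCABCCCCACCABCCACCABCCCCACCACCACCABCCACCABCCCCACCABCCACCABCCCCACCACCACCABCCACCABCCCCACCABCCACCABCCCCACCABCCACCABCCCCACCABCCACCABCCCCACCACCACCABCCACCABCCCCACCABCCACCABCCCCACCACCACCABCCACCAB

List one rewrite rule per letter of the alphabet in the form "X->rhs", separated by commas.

  step 0 ⇒ step 1: BAC ⇒ CC·B·CCA
    A ↦ B
    B ↦ CC
    C ↦ CCA

A->B, B->CC, C->CCA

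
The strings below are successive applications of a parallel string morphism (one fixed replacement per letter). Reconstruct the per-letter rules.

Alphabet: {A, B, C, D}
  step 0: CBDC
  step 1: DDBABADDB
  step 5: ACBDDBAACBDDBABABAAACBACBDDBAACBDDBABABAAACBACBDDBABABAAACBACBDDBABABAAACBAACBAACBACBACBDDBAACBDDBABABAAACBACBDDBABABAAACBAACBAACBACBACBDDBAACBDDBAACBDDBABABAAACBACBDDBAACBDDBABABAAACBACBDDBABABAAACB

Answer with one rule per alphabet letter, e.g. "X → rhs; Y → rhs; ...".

  step 0 ⇒ step 1: CBDC ⇒ DDB·A·BA·DDB
    B ↦ A
    C ↦ DDB
    D ↦ BA
    A ↦ ACB  (constrained at step 1)

A->ACB, B->A, C->DDB, D->BA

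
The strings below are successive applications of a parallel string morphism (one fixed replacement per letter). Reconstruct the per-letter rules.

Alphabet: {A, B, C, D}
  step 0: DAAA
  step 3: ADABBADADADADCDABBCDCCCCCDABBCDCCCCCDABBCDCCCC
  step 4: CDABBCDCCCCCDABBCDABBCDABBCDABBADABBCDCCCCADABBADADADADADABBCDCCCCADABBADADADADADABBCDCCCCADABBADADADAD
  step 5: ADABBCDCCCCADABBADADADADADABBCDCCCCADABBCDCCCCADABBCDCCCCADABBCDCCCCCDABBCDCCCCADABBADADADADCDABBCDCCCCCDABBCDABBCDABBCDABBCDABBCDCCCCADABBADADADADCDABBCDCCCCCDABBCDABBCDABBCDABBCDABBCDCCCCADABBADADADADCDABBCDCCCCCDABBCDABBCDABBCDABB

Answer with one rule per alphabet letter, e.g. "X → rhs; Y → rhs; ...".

A->CD, B->CC, C->AD, D->ABB

  step 4 ⇒ step 5: CDABBCDCCCCCDABBCDABBCDABBCDABBADABBCDCCCCADABBADADADADADABBCDCCCCADABBADADADADADABBCDCCCCADABBADADADAD ⇒ AD·ABB·CD·CC·CC·AD·ABB·AD·AD·AD·AD·AD·ABB·CD·CC·CC·AD·ABB·CD·CC·CC·AD·ABB·CD·CC·CC·AD·ABB·CD·CC·CC·CD·ABB·CD·CC·CC·AD·ABB·AD·AD·AD·AD·CD·ABB·CD·CC·CC·CD·ABB·CD·ABB·CD·ABB·CD·ABB·CD·ABB·CD·CC·CC·AD·ABB·AD·AD·AD·AD·CD·ABB·CD·CC·CC·CD·ABB·CD·ABB·CD·ABB·CD·ABB·CD·ABB·CD·CC·CC·AD·ABB·AD·AD·AD·AD·CD·ABB·CD·CC·CC·CD·ABB·CD·ABB·CD·ABB·CD·ABB
    A ↦ CD
    B ↦ CC
    C ↦ AD
    D ↦ ABB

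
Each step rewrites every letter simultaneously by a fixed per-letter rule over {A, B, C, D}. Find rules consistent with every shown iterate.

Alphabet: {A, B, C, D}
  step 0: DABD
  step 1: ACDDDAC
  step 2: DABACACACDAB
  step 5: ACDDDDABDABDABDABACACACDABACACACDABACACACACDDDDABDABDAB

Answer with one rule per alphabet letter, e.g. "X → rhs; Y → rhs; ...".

A->D, B->DD, C->AB, D->AC

  step 1 ⇒ step 2: ACDDDAC ⇒ D·AB·AC·AC·AC·D·AB
    A ↦ D
    C ↦ AB
    D ↦ AC
  step 0 ⇒ step 1: DABD ⇒ AC·D·DD·AC
    B ↦ DD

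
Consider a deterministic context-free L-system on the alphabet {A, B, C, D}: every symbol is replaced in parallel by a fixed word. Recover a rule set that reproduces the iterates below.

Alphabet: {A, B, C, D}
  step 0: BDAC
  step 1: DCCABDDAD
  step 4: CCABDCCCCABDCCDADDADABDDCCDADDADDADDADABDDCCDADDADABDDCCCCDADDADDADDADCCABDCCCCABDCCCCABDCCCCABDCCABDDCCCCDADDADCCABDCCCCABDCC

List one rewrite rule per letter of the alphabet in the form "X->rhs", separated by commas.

A->ABD, B->D, C->DAD, D->CC

  step 0 ⇒ step 1: BDAC ⇒ D·CC·ABD·DAD
    A ↦ ABD
    B ↦ D
    C ↦ DAD
    D ↦ CC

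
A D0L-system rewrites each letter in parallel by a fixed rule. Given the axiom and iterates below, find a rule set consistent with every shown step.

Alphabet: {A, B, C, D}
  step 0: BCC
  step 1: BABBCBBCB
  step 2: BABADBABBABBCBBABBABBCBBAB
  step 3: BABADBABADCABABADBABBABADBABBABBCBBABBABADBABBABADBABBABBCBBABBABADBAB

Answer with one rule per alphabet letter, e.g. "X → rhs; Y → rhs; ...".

  step 2 ⇒ step 3: BABADBABBABBCBBABBABBCBBAB ⇒ BAB·AD·BAB·AD·CA·BAB·AD·BAB·BAB·AD·BAB·BAB·BCB·BAB·BAB·AD·BAB·BAB·AD·BAB·BAB·BCB·BAB·BAB·AD·BAB
    A ↦ AD
    B ↦ BAB
    C ↦ BCB
    D ↦ CA

A->AD, B->BAB, C->BCB, D->CA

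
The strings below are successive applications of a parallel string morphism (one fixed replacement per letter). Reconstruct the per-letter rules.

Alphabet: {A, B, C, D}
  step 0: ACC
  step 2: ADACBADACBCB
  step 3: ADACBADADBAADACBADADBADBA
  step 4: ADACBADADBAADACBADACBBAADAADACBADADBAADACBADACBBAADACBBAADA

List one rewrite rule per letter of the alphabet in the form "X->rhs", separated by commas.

A->ADA, B->BA, C->D, D->CB

  step 3 ⇒ step 4: ADACBADADBAADACBADADBADBA ⇒ ADA·CB·ADA·D·BA·ADA·CB·ADA·CB·BA·ADA·ADA·CB·ADA·D·BA·ADA·CB·ADA·CB·BA·ADA·CB·BA·ADA
    A ↦ ADA
    B ↦ BA
    C ↦ D
    D ↦ CB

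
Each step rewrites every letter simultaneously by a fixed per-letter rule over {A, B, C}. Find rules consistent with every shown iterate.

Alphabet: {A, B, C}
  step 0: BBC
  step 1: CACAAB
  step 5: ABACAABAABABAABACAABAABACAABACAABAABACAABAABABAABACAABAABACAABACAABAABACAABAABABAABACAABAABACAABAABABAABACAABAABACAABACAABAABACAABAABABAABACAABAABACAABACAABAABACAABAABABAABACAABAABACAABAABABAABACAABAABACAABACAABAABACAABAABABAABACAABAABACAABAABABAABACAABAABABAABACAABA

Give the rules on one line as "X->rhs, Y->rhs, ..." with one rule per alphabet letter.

  step 0 ⇒ step 1: BBC ⇒ CA·CA·AB
    B ↦ CA
    C ↦ AB
    A ↦ ABA  (constrained at step 1)

A->ABA, B->CA, C->AB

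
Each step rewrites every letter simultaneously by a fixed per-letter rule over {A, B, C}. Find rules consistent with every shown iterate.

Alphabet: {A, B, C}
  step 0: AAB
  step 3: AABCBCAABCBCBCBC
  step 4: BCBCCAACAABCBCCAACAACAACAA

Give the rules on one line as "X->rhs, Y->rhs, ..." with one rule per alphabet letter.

  step 3 ⇒ step 4: AABCBCAABCBCBCBC ⇒ BC·BC·C·AA·C·AA·BC·BC·C·AA·C·AA·C·AA·C·AA
    A ↦ BC
    B ↦ C
    C ↦ AA

A->BC, B->C, C->AA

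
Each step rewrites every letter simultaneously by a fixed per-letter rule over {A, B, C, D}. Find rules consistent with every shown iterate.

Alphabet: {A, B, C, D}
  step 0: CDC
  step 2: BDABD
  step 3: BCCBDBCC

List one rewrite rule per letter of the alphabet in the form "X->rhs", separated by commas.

A->BD, B->BC, C->A, D->C

  step 2 ⇒ step 3: BDABD ⇒ BC·C·BD·BC·C
    A ↦ BD
    B ↦ BC
    D ↦ C
    C ↦ A  (constrained at step 0)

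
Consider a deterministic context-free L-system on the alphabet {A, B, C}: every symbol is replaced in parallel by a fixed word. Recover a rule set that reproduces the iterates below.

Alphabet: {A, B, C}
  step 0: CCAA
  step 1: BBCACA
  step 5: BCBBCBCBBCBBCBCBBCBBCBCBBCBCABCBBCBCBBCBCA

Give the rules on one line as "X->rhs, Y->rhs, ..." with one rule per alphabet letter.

  step 0 ⇒ step 1: CCAA ⇒ B·B·CA·CA
    A ↦ CA
    C ↦ B
    B ↦ BC  (constrained at step 1)

A->CA, B->BC, C->B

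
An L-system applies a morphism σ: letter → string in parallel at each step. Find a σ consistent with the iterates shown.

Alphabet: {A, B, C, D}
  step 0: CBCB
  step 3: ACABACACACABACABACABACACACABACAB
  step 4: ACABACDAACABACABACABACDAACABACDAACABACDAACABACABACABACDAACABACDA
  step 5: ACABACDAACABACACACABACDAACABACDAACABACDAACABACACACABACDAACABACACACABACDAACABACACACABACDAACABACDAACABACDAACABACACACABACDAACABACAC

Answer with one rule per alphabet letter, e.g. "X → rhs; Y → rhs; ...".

A->AC, B->DA, C->AB, D->AC

  step 4 ⇒ step 5: ACABACDAACABACABACABACDAACABACDAACABACDAACABACABACABACDAACABACDA ⇒ AC·AB·AC·DA·AC·AB·AC·AC·AC·AB·AC·DA·AC·AB·AC·DA·AC·AB·AC·DA·AC·AB·AC·AC·AC·AB·AC·DA·AC·AB·AC·AC·AC·AB·AC·DA·AC·AB·AC·AC·AC·AB·AC·DA·AC·AB·AC·DA·AC·AB·AC·DA·AC·AB·AC·AC·AC·AB·AC·DA·AC·AB·AC·AC
    A ↦ AC
    B ↦ DA
    C ↦ AB
    D ↦ AC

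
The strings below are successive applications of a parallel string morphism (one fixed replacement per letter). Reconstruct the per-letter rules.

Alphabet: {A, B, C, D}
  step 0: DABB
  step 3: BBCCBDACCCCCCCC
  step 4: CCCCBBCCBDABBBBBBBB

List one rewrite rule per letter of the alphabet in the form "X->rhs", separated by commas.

A->DA, B->CC, C->B, D->B

  step 3 ⇒ step 4: BBCCBDACCCCCCCC ⇒ CC·CC·B·B·CC·B·DA·B·B·B·B·B·B·B·B
    A ↦ DA
    B ↦ CC
    C ↦ B
    D ↦ B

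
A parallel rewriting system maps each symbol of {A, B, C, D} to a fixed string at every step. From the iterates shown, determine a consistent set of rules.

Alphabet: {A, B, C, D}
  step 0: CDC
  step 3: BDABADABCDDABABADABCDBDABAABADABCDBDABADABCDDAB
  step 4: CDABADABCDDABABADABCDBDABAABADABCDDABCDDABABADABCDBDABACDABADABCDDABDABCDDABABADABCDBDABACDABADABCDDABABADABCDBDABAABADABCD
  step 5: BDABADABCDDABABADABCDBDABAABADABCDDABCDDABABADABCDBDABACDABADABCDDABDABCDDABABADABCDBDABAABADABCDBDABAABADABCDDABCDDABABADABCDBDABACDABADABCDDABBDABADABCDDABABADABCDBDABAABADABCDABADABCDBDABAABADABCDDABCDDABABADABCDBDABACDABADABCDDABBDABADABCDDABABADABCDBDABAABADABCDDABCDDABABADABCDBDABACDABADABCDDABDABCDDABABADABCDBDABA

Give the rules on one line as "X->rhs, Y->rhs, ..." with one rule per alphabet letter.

  step 4 ⇒ step 5: CDABADABCDDABABADABCDBDABAABADABCDDABCDDABABADABCDBDABACDABADABCDDABDABCDDABABADABCDBDABACDABADABCDDABABADABCDBDABAABADABCD ⇒ BD·ABA·DAB·CD·DAB·ABA·DAB·CD·BD·ABA·ABA·DAB·CD·DAB·CD·DAB·ABA·DAB·CD·BD·ABA·CD·ABA·DAB·CD·DAB·DAB·CD·DAB·ABA·DAB·CD·BD·ABA·ABA·DAB·CD·BD·ABA·ABA·DAB·CD·DAB·CD·DAB·ABA·DAB·CD·BD·ABA·CD·ABA·DAB·CD·DAB·BD·ABA·DAB·CD·DAB·ABA·DAB·CD·BD·ABA·ABA·DAB·CD·ABA·DAB·CD·BD·ABA·ABA·DAB·CD·DAB·CD·DAB·ABA·DAB·CD·BD·ABA·CD·ABA·DAB·CD·DAB·BD·ABA·DAB·CD·DAB·ABA·DAB·CD·BD·ABA·ABA·DAB·CD·DAB·CD·DAB·ABA·DAB·CD·BD·ABA·CD·ABA·DAB·CD·DAB·DAB·CD·DAB·ABA·DAB·CD·BD·ABA
    A ↦ DAB
    B ↦ CD
    C ↦ BD
    D ↦ ABA

A->DAB, B->CD, C->BD, D->ABA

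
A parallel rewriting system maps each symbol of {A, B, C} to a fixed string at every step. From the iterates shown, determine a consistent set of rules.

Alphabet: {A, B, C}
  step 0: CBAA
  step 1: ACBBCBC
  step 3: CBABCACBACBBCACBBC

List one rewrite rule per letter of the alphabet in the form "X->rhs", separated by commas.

A->BC, B->CB, C->A

  step 0 ⇒ step 1: CBAA ⇒ A·CB·BC·BC
    A ↦ BC
    B ↦ CB
    C ↦ A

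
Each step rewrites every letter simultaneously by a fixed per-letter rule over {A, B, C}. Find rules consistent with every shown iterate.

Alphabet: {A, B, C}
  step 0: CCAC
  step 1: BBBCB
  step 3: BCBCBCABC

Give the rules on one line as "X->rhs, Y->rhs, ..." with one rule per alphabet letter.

  step 0 ⇒ step 1: CCAC ⇒ B·B·BC·B
    A ↦ BC
    C ↦ B
    B ↦ A  (constrained at step 1)

A->BC, B->A, C->B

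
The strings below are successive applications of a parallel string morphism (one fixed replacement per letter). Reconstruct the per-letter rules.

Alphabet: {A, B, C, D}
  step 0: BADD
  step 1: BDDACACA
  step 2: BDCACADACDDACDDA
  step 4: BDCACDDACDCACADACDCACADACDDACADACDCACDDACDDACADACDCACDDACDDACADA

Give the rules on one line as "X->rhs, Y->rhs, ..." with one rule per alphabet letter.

  step 1 ⇒ step 2: BDDACACA ⇒ BD·CA·CA·DA·CD·DA·CD·DA
    A ↦ DA
    B ↦ BD
    C ↦ CD
    D ↦ CA

A->DA, B->BD, C->CD, D->CA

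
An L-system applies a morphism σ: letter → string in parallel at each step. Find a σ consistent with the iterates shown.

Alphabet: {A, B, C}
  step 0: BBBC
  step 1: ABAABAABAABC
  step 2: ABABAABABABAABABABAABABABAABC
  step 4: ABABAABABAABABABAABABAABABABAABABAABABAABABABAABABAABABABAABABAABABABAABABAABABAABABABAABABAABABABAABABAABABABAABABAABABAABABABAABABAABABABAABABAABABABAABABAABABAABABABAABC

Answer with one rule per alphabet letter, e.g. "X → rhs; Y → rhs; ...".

A->AB, B->ABA, C->ABC

  step 1 ⇒ step 2: ABAABAABAABC ⇒ AB·ABA·AB·AB·ABA·AB·AB·ABA·AB·AB·ABA·ABC
    A ↦ AB
    B ↦ ABA
    C ↦ ABC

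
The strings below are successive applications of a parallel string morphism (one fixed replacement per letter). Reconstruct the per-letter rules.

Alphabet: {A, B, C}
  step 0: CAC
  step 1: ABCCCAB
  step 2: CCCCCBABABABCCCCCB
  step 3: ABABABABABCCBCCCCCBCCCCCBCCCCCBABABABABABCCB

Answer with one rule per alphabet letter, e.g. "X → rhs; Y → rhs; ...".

  step 2 ⇒ step 3: CCCCCBABABABCCCCCB ⇒ AB·AB·AB·AB·AB·CCB·CCC·CCB·CCC·CCB·CCC·CCB·AB·AB·AB·AB·AB·CCB
    A ↦ CCC
    B ↦ CCB
    C ↦ AB

A->CCC, B->CCB, C->AB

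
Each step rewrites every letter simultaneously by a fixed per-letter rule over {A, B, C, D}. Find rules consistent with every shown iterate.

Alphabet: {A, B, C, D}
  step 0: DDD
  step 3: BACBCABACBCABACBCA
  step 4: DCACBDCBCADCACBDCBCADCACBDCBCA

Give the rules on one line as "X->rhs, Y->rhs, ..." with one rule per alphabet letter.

A->CA, B->D, C->CB, D->BA

  step 3 ⇒ step 4: BACBCABACBCABACBCA ⇒ D·CA·CB·D·CB·CA·D·CA·CB·D·CB·CA·D·CA·CB·D·CB·CA
    A ↦ CA
    B ↦ D
    C ↦ CB
    D ↦ BA  (constrained at step 0)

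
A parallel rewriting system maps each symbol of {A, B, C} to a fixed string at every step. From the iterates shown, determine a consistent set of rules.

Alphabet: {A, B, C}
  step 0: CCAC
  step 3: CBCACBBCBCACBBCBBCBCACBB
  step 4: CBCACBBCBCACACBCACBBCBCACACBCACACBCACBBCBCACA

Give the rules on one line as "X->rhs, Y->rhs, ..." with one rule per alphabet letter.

  step 3 ⇒ step 4: CBCACBBCBCACBBCBBCBCACBB ⇒ CB·CA·CB·B·CB·CA·CA·CB·CA·CB·B·CB·CA·CA·CB·CA·CA·CB·CA·CB·B·CB·CA·CA
    A ↦ B
    B ↦ CA
    C ↦ CB

A->B, B->CA, C->CB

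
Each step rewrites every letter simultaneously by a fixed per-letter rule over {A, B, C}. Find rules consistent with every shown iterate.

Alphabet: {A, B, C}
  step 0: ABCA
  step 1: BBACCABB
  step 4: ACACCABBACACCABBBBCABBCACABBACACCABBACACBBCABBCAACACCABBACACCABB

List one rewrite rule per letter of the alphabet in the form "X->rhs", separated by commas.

  step 0 ⇒ step 1: ABCA ⇒ BB·AC·CA·BB
    A ↦ BB
    B ↦ AC
    C ↦ CA

A->BB, B->AC, C->CA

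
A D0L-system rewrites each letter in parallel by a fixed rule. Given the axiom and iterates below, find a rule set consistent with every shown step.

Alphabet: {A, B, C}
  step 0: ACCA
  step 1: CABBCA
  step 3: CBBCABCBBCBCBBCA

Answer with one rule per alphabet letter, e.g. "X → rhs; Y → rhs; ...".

  step 0 ⇒ step 1: ACCA ⇒ CA·B·B·CA
    A ↦ CA
    C ↦ B
    B ↦ CB  (constrained at step 1)

A->CA, B->CB, C->B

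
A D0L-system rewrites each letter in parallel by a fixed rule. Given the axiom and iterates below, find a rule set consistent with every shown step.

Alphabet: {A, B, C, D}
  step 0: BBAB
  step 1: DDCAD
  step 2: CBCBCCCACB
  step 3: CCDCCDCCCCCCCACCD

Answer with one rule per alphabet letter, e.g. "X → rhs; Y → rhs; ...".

  step 2 ⇒ step 3: CBCBCCCACB ⇒ CC·D·CC·D·CC·CC·CC·CA·CC·D
    A ↦ CA
    B ↦ D
    C ↦ CC
  step 1 ⇒ step 2: DDCAD ⇒ CB·CB·CC·CA·CB
    D ↦ CB

A->CA, B->D, C->CC, D->CB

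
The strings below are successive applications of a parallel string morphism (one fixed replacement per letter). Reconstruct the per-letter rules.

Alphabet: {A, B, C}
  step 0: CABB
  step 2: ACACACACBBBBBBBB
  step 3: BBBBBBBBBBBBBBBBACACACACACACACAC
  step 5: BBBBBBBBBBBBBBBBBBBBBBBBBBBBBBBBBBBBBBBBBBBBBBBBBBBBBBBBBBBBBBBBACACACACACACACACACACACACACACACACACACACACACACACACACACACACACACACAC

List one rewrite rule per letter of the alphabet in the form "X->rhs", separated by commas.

  step 2 ⇒ step 3: ACACACACBBBBBBBB ⇒ BB·BB·BB·BB·BB·BB·BB·BB·AC·AC·AC·AC·AC·AC·AC·AC
    A ↦ BB
    B ↦ AC
    C ↦ BB

A->BB, B->AC, C->BB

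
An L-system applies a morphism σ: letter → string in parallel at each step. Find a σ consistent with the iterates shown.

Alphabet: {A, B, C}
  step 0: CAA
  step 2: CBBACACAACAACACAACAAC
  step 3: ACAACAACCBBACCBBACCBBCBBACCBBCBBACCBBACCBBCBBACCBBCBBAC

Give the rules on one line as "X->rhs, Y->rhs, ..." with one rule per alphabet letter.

A->CBB, B->AAC, C->AC

  step 2 ⇒ step 3: CBBACACAACAACACAACAAC ⇒ AC·AAC·AAC·CBB·AC·CBB·AC·CBB·CBB·AC·CBB·CBB·AC·CBB·AC·CBB·CBB·AC·CBB·CBB·AC
    A ↦ CBB
    B ↦ AAC
    C ↦ AC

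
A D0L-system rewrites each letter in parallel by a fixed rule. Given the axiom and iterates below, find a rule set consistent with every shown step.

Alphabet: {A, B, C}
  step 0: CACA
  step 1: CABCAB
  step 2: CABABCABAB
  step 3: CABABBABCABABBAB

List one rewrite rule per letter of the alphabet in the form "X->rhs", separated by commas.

  step 2 ⇒ step 3: CABABCABAB ⇒ CA·B·AB·B·AB·CA·B·AB·B·AB
    A ↦ B
    B ↦ AB
    C ↦ CA

A->B, B->AB, C->CA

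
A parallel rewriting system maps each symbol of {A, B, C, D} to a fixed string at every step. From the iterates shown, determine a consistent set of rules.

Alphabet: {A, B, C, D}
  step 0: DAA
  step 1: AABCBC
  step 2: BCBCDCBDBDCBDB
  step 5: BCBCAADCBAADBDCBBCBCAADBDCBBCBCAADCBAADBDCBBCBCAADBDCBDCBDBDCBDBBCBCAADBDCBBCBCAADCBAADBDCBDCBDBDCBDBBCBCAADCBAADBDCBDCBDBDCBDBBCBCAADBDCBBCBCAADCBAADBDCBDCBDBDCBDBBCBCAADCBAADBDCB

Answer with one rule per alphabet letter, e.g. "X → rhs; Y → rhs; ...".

  step 1 ⇒ step 2: AABCBC ⇒ BC·BC·DCB·DB·DCB·DB
    A ↦ BC
    B ↦ DCB
    C ↦ DB
  step 0 ⇒ step 1: DAA ⇒ AA·BC·BC
    D ↦ AA

A->BC, B->DCB, C->DB, D->AA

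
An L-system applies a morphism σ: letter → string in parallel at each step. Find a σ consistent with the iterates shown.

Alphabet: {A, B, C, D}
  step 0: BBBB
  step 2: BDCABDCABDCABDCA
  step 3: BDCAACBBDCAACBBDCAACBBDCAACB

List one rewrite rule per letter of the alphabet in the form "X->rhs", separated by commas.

A->B, B->BD, C->AC, D->CA

  step 2 ⇒ step 3: BDCABDCABDCABDCA ⇒ BD·CA·AC·B·BD·CA·AC·B·BD·CA·AC·B·BD·CA·AC·B
    A ↦ B
    B ↦ BD
    C ↦ AC
    D ↦ CA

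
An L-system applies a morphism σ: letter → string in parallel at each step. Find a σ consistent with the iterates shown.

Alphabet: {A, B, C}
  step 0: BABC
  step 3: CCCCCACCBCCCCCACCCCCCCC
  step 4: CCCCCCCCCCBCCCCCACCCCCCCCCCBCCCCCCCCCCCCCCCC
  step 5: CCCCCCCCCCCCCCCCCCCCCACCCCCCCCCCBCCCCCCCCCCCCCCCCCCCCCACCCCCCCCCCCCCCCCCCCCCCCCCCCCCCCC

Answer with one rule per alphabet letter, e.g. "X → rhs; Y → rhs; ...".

A->B, B->CA, C->CC

  step 4 ⇒ step 5: CCCCCCCCCCBCCCCCACCCCCCCCCCBCCCCCCCCCCCCCCCC ⇒ CC·CC·CC·CC·CC·CC·CC·CC·CC·CC·CA·CC·CC·CC·CC·CC·B·CC·CC·CC·CC·CC·CC·CC·CC·CC·CC·CA·CC·CC·CC·CC·CC·CC·CC·CC·CC·CC·CC·CC·CC·CC·CC·CC
    A ↦ B
    B ↦ CA
    C ↦ CC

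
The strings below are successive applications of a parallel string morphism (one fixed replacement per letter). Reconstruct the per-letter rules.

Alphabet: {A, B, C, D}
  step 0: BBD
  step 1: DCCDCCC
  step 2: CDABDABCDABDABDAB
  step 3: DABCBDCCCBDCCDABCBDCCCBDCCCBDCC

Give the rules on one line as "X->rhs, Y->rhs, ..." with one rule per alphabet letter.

  step 2 ⇒ step 3: CDABDABCDABDABDAB ⇒ DAB·C·B·DCC·C·B·DCC·DAB·C·B·DCC·C·B·DCC·C·B·DCC
    A ↦ B
    B ↦ DCC
    C ↦ DAB
    D ↦ C

A->B, B->DCC, C->DAB, D->C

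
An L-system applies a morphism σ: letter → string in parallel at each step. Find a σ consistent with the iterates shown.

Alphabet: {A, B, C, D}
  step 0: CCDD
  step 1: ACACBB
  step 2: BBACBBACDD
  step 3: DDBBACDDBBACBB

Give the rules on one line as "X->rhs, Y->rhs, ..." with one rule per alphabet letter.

A->BB, B->D, C->AC, D->B

  step 2 ⇒ step 3: BBACBBACDD ⇒ D·D·BB·AC·D·D·BB·AC·B·B
    A ↦ BB
    B ↦ D
    C ↦ AC
    D ↦ B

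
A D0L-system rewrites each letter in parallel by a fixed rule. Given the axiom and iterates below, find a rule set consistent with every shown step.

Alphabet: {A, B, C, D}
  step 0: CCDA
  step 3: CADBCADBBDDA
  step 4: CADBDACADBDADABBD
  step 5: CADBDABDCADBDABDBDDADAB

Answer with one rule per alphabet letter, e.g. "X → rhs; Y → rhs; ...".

  step 4 ⇒ step 5: CADBDACADBDADABBD ⇒ CA·D·B·DA·B·D·CA·D·B·DA·B·D·B·D·DA·DA·B
    A ↦ D
    B ↦ DA
    C ↦ CA
    D ↦ B

A->D, B->DA, C->CA, D->B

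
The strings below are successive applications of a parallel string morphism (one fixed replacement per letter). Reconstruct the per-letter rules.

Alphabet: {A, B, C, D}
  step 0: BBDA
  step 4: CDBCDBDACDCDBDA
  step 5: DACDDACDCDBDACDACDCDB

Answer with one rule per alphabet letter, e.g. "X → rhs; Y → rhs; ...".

  step 4 ⇒ step 5: CDBCDBDACDCDBDA ⇒ DA·C·D·DA·C·D·C·DB·DA·C·DA·C·D·C·DB
    A ↦ DB
    B ↦ D
    C ↦ DA
    D ↦ C

A->DB, B->D, C->DA, D->C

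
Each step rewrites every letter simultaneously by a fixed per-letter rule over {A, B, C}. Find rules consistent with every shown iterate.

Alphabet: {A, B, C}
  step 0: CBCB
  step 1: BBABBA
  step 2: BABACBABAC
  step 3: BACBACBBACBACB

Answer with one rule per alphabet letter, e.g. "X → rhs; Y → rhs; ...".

  step 2 ⇒ step 3: BABACBABAC ⇒ BA·C·BA·C·B·BA·C·BA·C·B
    A ↦ C
    B ↦ BA
    C ↦ B

A->C, B->BA, C->B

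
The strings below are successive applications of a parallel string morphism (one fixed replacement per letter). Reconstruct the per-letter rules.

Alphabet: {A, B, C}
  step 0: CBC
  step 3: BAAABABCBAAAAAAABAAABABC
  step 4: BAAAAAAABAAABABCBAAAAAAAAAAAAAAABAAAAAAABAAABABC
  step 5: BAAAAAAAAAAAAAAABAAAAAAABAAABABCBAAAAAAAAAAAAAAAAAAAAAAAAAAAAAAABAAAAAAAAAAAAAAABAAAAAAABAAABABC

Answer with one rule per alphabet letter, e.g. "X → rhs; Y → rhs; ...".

A->AA, B->BA, C->BC

  step 4 ⇒ step 5: BAAAAAAABAAABABCBAAAAAAAAAAAAAAABAAAAAAABAAABABC ⇒ BA·AA·AA·AA·AA·AA·AA·AA·BA·AA·AA·AA·BA·AA·BA·BC·BA·AA·AA·AA·AA·AA·AA·AA·AA·AA·AA·AA·AA·AA·AA·AA·BA·AA·AA·AA·AA·AA·AA·AA·BA·AA·AA·AA·BA·AA·BA·BC
    A ↦ AA
    B ↦ BA
    C ↦ BC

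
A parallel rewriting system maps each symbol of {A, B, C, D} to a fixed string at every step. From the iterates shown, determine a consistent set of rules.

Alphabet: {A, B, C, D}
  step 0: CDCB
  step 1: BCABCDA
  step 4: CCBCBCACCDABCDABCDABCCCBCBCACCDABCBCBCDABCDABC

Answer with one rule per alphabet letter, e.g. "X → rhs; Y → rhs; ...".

  step 0 ⇒ step 1: CDCB ⇒ BC·A·BC·DA
    B ↦ DA
    C ↦ BC
    D ↦ A
    A ↦ CC  (constrained at step 1)

A->CC, B->DA, C->BC, D->A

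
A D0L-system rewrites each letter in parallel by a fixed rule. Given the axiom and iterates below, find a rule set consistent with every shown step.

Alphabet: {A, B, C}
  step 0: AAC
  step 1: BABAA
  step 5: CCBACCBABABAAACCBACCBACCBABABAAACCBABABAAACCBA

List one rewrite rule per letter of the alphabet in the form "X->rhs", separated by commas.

  step 0 ⇒ step 1: AAC ⇒ BA·BA·A
    A ↦ BA
    C ↦ A
    B ↦ CC  (constrained at step 1)

A->BA, B->CC, C->A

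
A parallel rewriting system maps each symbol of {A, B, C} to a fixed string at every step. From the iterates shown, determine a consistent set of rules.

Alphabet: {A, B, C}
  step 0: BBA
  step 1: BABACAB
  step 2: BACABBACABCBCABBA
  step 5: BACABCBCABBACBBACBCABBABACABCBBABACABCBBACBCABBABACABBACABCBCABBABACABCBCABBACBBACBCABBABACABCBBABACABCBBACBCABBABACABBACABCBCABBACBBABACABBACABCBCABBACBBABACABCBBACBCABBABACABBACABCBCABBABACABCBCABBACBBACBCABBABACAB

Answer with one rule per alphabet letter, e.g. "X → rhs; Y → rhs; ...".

  step 1 ⇒ step 2: BABACAB ⇒ BA·CAB·BA·CAB·CB·CAB·BA
    A ↦ CAB
    B ↦ BA
    C ↦ CB

A->CAB, B->BA, C->CB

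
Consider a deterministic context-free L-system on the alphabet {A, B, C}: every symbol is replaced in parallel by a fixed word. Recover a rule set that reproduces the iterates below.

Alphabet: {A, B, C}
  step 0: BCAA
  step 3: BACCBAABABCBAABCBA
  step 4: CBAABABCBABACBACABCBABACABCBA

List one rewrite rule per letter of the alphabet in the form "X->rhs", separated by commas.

A->BA, B->C, C->AB

  step 3 ⇒ step 4: BACCBAABABCBAABCBA ⇒ C·BA·AB·AB·C·BA·BA·C·BA·C·AB·C·BA·BA·C·AB·C·BA
    A ↦ BA
    B ↦ C
    C ↦ AB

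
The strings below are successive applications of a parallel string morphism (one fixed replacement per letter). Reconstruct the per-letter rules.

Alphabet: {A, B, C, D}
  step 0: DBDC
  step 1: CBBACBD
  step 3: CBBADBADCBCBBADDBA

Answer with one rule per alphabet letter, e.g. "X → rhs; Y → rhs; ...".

A->D, B->BA, C->D, D->CB

  step 0 ⇒ step 1: DBDC ⇒ CB·BA·CB·D
    B ↦ BA
    C ↦ D
    D ↦ CB
    A ↦ D  (constrained at step 1)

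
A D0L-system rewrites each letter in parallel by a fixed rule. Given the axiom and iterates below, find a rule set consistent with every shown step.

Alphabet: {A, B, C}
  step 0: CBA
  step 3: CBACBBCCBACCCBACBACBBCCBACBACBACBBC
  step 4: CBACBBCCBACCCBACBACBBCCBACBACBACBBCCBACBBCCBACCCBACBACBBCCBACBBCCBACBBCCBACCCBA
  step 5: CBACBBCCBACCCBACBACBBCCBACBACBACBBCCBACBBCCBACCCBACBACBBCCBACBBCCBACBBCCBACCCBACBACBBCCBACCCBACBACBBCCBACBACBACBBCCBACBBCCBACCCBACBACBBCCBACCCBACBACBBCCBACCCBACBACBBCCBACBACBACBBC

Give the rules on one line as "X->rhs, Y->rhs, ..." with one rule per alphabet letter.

  step 4 ⇒ step 5: CBACBBCCBACCCBACBACBBCCBACBACBACBBCCBACBBCCBACCCBACBACBBCCBACBBCCBACBBCCBACCCBA ⇒ CBA·C·BBC·CBA·C·C·CBA·CBA·C·BBC·CBA·CBA·CBA·C·BBC·CBA·C·BBC·CBA·C·C·CBA·CBA·C·BBC·CBA·C·BBC·CBA·C·BBC·CBA·C·C·CBA·CBA·C·BBC·CBA·C·C·CBA·CBA·C·BBC·CBA·CBA·CBA·C·BBC·CBA·C·BBC·CBA·C·C·CBA·CBA·C·BBC·CBA·C·C·CBA·CBA·C·BBC·CBA·C·C·CBA·CBA·C·BBC·CBA·CBA·CBA·C·BBC
    A ↦ BBC
    B ↦ C
    C ↦ CBA

A->BBC, B->C, C->CBA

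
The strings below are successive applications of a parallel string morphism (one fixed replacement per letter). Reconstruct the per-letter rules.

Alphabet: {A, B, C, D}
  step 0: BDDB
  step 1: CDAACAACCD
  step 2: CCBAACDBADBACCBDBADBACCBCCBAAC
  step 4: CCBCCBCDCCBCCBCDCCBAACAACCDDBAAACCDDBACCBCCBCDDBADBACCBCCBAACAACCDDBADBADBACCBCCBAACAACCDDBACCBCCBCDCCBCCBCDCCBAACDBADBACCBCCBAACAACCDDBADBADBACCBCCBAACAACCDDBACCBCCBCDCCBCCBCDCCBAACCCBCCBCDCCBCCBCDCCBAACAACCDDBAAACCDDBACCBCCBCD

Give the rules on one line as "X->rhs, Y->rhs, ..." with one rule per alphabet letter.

  step 1 ⇒ step 2: CDAACAACCD ⇒ CCB·AAC·DBA·DBA·CCB·DBA·DBA·CCB·CCB·AAC
    A ↦ DBA
    C ↦ CCB
    D ↦ AAC
  step 0 ⇒ step 1: BDDB ⇒ CD·AAC·AAC·CD
    B ↦ CD

A->DBA, B->CD, C->CCB, D->AAC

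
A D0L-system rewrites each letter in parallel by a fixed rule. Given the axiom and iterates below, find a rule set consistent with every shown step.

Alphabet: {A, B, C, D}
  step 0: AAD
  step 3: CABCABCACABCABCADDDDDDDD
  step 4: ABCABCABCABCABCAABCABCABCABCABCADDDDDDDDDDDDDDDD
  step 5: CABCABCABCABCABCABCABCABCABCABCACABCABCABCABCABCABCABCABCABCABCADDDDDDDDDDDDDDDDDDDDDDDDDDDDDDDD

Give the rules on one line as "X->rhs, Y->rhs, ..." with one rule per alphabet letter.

A->CA, B->BC, C->AB, D->DD

  step 4 ⇒ step 5: ABCABCABCABCABCAABCABCABCABCABCADDDDDDDDDDDDDDDD ⇒ CA·BC·AB·CA·BC·AB·CA·BC·AB·CA·BC·AB·CA·BC·AB·CA·CA·BC·AB·CA·BC·AB·CA·BC·AB·CA·BC·AB·CA·BC·AB·CA·DD·DD·DD·DD·DD·DD·DD·DD·DD·DD·DD·DD·DD·DD·DD·DD
    A ↦ CA
    B ↦ BC
    C ↦ AB
    D ↦ DD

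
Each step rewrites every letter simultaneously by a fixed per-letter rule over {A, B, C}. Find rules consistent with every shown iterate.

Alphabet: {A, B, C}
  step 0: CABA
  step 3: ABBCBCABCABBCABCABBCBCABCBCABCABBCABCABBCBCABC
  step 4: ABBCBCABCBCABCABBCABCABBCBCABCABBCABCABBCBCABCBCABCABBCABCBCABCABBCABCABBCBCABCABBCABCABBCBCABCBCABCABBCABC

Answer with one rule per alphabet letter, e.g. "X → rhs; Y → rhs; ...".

  step 3 ⇒ step 4: ABBCBCABCABBCABCABBCBCABCBCABCABBCABCABBCBCABC ⇒ AB·BC·BC·ABC·BC·ABC·AB·BC·ABC·AB·BC·BC·ABC·AB·BC·ABC·AB·BC·BC·ABC·BC·ABC·AB·BC·ABC·BC·ABC·AB·BC·ABC·AB·BC·BC·ABC·AB·BC·ABC·AB·BC·BC·ABC·BC·ABC·AB·BC·ABC
    A ↦ AB
    B ↦ BC
    C ↦ ABC

A->AB, B->BC, C->ABC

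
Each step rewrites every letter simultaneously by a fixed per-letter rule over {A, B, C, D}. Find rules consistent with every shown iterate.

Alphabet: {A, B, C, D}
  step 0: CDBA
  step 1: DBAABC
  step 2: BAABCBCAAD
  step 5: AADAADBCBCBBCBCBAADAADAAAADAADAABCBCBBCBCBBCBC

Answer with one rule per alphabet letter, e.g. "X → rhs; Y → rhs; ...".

  step 1 ⇒ step 2: DBAABC ⇒ B·AA·BC·BC·AA·D
    A ↦ BC
    B ↦ AA
    C ↦ D
    D ↦ B

A->BC, B->AA, C->D, D->B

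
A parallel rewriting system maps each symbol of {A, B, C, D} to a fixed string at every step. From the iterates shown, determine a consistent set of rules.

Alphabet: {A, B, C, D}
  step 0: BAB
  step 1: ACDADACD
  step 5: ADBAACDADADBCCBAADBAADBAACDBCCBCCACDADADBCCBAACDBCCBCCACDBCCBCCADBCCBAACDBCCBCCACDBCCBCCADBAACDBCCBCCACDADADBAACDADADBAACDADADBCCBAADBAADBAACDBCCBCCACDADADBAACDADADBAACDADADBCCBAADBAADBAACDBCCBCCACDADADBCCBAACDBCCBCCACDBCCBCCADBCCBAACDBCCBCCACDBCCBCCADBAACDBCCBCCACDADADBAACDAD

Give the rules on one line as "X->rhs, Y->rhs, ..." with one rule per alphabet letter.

  step 0 ⇒ step 1: BAB ⇒ ACD·AD·ACD
    A ↦ AD
    B ↦ ACD
    C ↦ BCC  (constrained at step 1)
    D ↦ BA  (constrained at step 1)

A->AD, B->ACD, C->BCC, D->BA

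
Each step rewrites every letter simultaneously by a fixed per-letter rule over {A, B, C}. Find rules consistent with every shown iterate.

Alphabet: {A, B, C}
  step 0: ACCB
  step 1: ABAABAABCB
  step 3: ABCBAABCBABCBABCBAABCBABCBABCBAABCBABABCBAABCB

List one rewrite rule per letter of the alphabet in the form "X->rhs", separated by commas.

A->AB, B->CB, C->AAB

  step 0 ⇒ step 1: ACCB ⇒ AB·AAB·AAB·CB
    A ↦ AB
    B ↦ CB
    C ↦ AAB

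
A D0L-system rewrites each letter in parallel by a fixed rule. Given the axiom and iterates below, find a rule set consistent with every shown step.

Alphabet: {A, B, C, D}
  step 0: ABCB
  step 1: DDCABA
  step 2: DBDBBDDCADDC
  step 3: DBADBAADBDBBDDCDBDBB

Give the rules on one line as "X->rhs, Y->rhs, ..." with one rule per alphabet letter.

A->DDC, B->A, C->B, D->DB

  step 2 ⇒ step 3: DBDBBDDCADDC ⇒ DB·A·DB·A·A·DB·DB·B·DDC·DB·DB·B
    A ↦ DDC
    B ↦ A
    C ↦ B
    D ↦ DB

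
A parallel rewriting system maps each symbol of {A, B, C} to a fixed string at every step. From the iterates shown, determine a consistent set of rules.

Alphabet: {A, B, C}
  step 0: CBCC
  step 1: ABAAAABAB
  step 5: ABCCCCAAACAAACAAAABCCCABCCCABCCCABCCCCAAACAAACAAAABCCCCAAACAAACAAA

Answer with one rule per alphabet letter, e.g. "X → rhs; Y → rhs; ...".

  step 0 ⇒ step 1: CBCC ⇒ AB·AAA·AB·AB
    B ↦ AAA
    C ↦ AB
    A ↦ C  (constrained at step 1)

A->C, B->AAA, C->AB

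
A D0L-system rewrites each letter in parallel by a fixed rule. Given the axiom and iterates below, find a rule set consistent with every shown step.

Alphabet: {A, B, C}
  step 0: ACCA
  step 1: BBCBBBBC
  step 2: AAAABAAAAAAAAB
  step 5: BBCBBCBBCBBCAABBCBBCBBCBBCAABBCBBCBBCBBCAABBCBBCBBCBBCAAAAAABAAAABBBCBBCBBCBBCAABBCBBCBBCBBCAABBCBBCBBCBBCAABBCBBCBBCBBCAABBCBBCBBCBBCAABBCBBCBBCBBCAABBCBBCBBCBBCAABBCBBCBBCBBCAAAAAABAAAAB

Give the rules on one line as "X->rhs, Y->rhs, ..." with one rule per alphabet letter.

  step 1 ⇒ step 2: BBCBBBBC ⇒ AA·AA·B·AA·AA·AA·AA·B
    B ↦ AA
    C ↦ B
  step 0 ⇒ step 1: ACCA ⇒ BBC·B·B·BBC
    A ↦ BBC

A->BBC, B->AA, C->B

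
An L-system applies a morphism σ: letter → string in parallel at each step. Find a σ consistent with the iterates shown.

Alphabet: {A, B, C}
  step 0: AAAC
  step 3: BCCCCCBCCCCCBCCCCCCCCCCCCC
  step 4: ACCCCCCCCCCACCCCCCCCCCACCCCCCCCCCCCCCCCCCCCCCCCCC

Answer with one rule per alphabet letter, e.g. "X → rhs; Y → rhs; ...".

  step 3 ⇒ step 4: BCCCCCBCCCCCBCCCCCCCCCCCCC ⇒ A·CC·CC·CC·CC·CC·A·CC·CC·CC·CC·CC·A·CC·CC·CC·CC·CC·CC·CC·CC·CC·CC·CC·CC·CC
    B ↦ A
    C ↦ CC
    A ↦ BC  (constrained at step 0)

A->BC, B->A, C->CC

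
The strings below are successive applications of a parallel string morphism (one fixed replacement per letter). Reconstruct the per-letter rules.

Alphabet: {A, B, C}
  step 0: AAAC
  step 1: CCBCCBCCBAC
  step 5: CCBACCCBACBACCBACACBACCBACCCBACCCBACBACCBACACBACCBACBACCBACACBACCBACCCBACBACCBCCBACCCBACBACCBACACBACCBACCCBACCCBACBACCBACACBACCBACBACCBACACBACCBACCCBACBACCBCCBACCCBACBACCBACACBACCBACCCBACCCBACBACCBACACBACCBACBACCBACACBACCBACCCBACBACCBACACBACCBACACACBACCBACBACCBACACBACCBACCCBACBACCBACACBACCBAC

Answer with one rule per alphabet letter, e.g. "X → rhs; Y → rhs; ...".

  step 0 ⇒ step 1: AAAC ⇒ CCB·CCB·CCB·AC
    A ↦ CCB
    C ↦ AC
    B ↦ BA  (constrained at step 1)

A->CCB, B->BA, C->AC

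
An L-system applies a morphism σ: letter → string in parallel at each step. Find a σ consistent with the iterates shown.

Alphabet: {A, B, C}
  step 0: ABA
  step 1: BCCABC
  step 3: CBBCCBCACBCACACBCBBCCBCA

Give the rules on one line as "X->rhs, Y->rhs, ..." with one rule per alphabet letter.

A->BC, B->CA, C->CB

  step 0 ⇒ step 1: ABA ⇒ BC·CA·BC
    A ↦ BC
    B ↦ CA
    C ↦ CB  (constrained at step 1)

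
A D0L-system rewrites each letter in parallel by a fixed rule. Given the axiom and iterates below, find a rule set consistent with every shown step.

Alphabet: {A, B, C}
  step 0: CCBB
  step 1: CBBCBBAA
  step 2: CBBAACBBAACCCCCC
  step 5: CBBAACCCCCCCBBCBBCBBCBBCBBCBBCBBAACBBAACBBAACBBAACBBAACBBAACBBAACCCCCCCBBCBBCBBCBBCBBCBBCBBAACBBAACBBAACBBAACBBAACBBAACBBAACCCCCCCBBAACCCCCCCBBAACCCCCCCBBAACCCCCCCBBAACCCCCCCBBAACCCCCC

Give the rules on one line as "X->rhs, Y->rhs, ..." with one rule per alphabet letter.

  step 1 ⇒ step 2: CBBCBBAA ⇒ CBB·A·A·CBB·A·A·CCC·CCC
    A ↦ CCC
    B ↦ A
    C ↦ CBB

A->CCC, B->A, C->CBB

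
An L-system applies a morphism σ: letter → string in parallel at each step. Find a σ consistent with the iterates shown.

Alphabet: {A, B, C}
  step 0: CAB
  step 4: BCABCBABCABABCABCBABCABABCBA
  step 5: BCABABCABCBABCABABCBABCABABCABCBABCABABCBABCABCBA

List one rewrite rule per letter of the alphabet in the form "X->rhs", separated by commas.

  step 4 ⇒ step 5: BCABCBABCABABCABCBABCABABCBA ⇒ BC·A·BA·BC·A·BC·BA·BC·A·BA·BC·BA·BC·A·BA·BC·A·BC·BA·BC·A·BA·BC·BA·BC·A·BC·BA
    A ↦ BA
    B ↦ BC
    C ↦ A

A->BA, B->BC, C->A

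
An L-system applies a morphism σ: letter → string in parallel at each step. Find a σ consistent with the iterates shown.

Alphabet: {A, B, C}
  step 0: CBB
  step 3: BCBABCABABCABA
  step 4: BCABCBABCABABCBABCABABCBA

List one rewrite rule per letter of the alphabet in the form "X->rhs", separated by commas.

A->BA, B->BC, C->A

  step 3 ⇒ step 4: BCBABCABABCABA ⇒ BC·A·BC·BA·BC·A·BA·BC·BA·BC·A·BA·BC·BA
    A ↦ BA
    B ↦ BC
    C ↦ A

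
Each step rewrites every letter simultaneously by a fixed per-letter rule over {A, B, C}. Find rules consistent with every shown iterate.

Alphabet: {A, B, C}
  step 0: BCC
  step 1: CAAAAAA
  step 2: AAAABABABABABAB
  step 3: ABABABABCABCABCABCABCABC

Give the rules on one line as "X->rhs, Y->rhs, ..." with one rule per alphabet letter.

A->AB, B->C, C->AAA

  step 2 ⇒ step 3: AAAABABABABABAB ⇒ AB·AB·AB·AB·C·AB·C·AB·C·AB·C·AB·C·AB·C
    A ↦ AB
    B ↦ C
  step 0 ⇒ step 1: BCC ⇒ C·AAA·AAA
    C ↦ AAA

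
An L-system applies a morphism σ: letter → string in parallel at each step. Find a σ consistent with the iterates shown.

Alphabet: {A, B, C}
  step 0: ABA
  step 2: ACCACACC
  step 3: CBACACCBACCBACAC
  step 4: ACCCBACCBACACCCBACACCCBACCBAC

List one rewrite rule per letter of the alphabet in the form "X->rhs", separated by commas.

  step 3 ⇒ step 4: CBACACCBACCBACAC ⇒ AC·C·CB·AC·CB·AC·AC·C·CB·AC·AC·C·CB·AC·CB·AC
    A ↦ CB
    B ↦ C
    C ↦ AC

A->CB, B->C, C->AC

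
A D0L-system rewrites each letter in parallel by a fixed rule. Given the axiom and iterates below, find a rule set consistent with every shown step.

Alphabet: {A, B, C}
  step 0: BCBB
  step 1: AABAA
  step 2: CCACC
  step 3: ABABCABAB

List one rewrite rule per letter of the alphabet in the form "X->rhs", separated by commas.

  step 2 ⇒ step 3: CCACC ⇒ AB·AB·C·AB·AB
    A ↦ C
    C ↦ AB
  step 0 ⇒ step 1: BCBB ⇒ A·AB·A·A
    B ↦ A

A->C, B->A, C->AB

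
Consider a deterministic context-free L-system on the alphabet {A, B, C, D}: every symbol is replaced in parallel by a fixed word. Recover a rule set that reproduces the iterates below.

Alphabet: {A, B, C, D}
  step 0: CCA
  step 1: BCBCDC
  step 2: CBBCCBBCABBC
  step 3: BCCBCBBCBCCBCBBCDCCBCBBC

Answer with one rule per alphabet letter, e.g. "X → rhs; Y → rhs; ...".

  step 2 ⇒ step 3: CBBCCBBCABBC ⇒ BC·CB·CB·BC·BC·CB·CB·BC·DC·CB·CB·BC
    A ↦ DC
    B ↦ CB
    C ↦ BC
  step 1 ⇒ step 2: BCBCDC ⇒ CB·BC·CB·BC·AB·BC
    D ↦ AB

A->DC, B->CB, C->BC, D->AB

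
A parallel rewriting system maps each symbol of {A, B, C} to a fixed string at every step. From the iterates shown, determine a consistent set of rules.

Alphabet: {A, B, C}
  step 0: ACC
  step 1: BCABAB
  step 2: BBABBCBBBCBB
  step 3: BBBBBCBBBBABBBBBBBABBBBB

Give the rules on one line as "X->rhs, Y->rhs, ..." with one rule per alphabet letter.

  step 2 ⇒ step 3: BBABBCBBBCBB ⇒ BB·BB·BC·BB·BB·AB·BB·BB·BB·AB·BB·BB
    A ↦ BC
    B ↦ BB
    C ↦ AB

A->BC, B->BB, C->AB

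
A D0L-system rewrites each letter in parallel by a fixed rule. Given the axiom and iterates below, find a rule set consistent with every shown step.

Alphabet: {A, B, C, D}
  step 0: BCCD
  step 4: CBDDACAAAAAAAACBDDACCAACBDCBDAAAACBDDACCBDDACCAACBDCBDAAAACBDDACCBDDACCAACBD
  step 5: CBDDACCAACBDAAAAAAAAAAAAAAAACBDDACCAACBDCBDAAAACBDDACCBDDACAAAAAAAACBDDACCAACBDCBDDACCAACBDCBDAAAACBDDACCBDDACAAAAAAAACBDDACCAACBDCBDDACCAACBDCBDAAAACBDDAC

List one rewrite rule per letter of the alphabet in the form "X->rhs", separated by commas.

A->AA, B->DA, C->CBD, D->C

  step 4 ⇒ step 5: CBDDACAAAAAAAACBDDACCAACBDCBDAAAACBDDACCBDDACCAACBDCBDAAAACBDDACCBDDACCAACBD ⇒ CBD·DA·C·C·AA·CBD·AA·AA·AA·AA·AA·AA·AA·AA·CBD·DA·C·C·AA·CBD·CBD·AA·AA·CBD·DA·C·CBD·DA·C·AA·AA·AA·AA·CBD·DA·C·C·AA·CBD·CBD·DA·C·C·AA·CBD·CBD·AA·AA·CBD·DA·C·CBD·DA·C·AA·AA·AA·AA·CBD·DA·C·C·AA·CBD·CBD·DA·C·C·AA·CBD·CBD·AA·AA·CBD·DA·C
    A ↦ AA
    B ↦ DA
    C ↦ CBD
    D ↦ C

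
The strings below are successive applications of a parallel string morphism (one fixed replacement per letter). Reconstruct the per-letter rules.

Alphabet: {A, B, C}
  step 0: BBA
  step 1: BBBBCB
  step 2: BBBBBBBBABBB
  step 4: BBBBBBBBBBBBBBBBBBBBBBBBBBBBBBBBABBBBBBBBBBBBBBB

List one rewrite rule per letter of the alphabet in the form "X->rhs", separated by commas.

A->CB, B->BB, C->AB

  step 1 ⇒ step 2: BBBBCB ⇒ BB·BB·BB·BB·AB·BB
    B ↦ BB
    C ↦ AB
  step 0 ⇒ step 1: BBA ⇒ BB·BB·CB
    A ↦ CB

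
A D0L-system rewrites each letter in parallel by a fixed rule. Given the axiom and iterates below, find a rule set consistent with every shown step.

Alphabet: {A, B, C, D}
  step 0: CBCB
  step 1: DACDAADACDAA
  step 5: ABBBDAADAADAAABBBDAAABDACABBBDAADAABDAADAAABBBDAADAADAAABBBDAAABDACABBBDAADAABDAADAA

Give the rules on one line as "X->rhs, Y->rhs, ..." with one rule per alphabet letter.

A->B, B->DAA, C->DAC, D->A

  step 0 ⇒ step 1: CBCB ⇒ DAC·DAA·DAC·DAA
    B ↦ DAA
    C ↦ DAC
    A ↦ B  (constrained at step 1)
    D ↦ A  (constrained at step 1)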